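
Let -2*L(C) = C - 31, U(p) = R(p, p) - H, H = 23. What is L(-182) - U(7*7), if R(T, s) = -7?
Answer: 273/2 ≈ 136.50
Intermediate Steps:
U(p) = -30 (U(p) = -7 - 1*23 = -7 - 23 = -30)
L(C) = 31/2 - C/2 (L(C) = -(C - 31)/2 = -(-31 + C)/2 = 31/2 - C/2)
L(-182) - U(7*7) = (31/2 - ½*(-182)) - 1*(-30) = (31/2 + 91) + 30 = 213/2 + 30 = 273/2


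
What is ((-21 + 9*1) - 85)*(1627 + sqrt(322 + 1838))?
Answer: -157819 - 1164*sqrt(15) ≈ -1.6233e+5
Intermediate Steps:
((-21 + 9*1) - 85)*(1627 + sqrt(322 + 1838)) = ((-21 + 9) - 85)*(1627 + sqrt(2160)) = (-12 - 85)*(1627 + 12*sqrt(15)) = -97*(1627 + 12*sqrt(15)) = -157819 - 1164*sqrt(15)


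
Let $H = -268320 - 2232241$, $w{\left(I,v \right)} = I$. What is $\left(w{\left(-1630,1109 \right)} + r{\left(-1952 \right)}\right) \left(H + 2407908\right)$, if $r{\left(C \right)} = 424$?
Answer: $111739518$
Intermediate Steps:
$H = -2500561$
$\left(w{\left(-1630,1109 \right)} + r{\left(-1952 \right)}\right) \left(H + 2407908\right) = \left(-1630 + 424\right) \left(-2500561 + 2407908\right) = \left(-1206\right) \left(-92653\right) = 111739518$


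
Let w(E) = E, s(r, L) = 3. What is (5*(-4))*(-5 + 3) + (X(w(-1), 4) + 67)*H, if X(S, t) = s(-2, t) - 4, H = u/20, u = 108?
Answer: 1982/5 ≈ 396.40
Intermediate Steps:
H = 27/5 (H = 108/20 = 108*(1/20) = 27/5 ≈ 5.4000)
X(S, t) = -1 (X(S, t) = 3 - 4 = -1)
(5*(-4))*(-5 + 3) + (X(w(-1), 4) + 67)*H = (5*(-4))*(-5 + 3) + (-1 + 67)*(27/5) = -20*(-2) + 66*(27/5) = 40 + 1782/5 = 1982/5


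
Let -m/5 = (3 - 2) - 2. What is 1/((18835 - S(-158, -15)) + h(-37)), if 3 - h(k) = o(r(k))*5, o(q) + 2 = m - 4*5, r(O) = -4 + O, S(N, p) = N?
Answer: 1/19081 ≈ 5.2408e-5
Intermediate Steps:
m = 5 (m = -5*((3 - 2) - 2) = -5*(1 - 2) = -5*(-1) = 5)
o(q) = -17 (o(q) = -2 + (5 - 4*5) = -2 + (5 - 20) = -2 - 15 = -17)
h(k) = 88 (h(k) = 3 - (-17)*5 = 3 - 1*(-85) = 3 + 85 = 88)
1/((18835 - S(-158, -15)) + h(-37)) = 1/((18835 - 1*(-158)) + 88) = 1/((18835 + 158) + 88) = 1/(18993 + 88) = 1/19081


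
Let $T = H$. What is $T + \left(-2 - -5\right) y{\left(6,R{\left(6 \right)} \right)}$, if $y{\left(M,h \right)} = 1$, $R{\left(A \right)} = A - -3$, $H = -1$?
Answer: $2$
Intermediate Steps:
$R{\left(A \right)} = 3 + A$ ($R{\left(A \right)} = A + 3 = 3 + A$)
$T = -1$
$T + \left(-2 - -5\right) y{\left(6,R{\left(6 \right)} \right)} = -1 + \left(-2 - -5\right) 1 = -1 + \left(-2 + 5\right) 1 = -1 + 3 \cdot 1 = -1 + 3 = 2$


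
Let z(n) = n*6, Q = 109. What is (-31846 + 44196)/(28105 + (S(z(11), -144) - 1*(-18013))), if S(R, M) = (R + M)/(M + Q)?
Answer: 216125/807104 ≈ 0.26778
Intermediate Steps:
z(n) = 6*n
S(R, M) = (M + R)/(109 + M) (S(R, M) = (R + M)/(M + 109) = (M + R)/(109 + M))
(-31846 + 44196)/(28105 + (S(z(11), -144) - 1*(-18013))) = (-31846 + 44196)/(28105 + ((-144 + 6*11)/(109 - 144) - 1*(-18013))) = 12350/(28105 + ((-144 + 66)/(-35) + 18013)) = 12350/(28105 + (-1/35*(-78) + 18013)) = 12350/(28105 + (78/35 + 18013)) = 12350/(28105 + 630533/35) = 12350/(1614208/35) = 12350*(35/1614208) = 216125/807104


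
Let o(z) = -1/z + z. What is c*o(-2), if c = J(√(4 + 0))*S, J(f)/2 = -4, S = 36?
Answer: 432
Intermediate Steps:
o(z) = z - 1/z
J(f) = -8 (J(f) = 2*(-4) = -8)
c = -288 (c = -8*36 = -288)
c*o(-2) = -288*(-2 - 1/(-2)) = -288*(-2 - 1*(-½)) = -288*(-2 + ½) = -288*(-3/2) = 432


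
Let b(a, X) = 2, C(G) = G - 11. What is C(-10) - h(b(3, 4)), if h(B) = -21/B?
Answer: -21/2 ≈ -10.500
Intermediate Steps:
C(G) = -11 + G
C(-10) - h(b(3, 4)) = (-11 - 10) - (-21)/2 = -21 - (-21)/2 = -21 - 1*(-21/2) = -21 + 21/2 = -21/2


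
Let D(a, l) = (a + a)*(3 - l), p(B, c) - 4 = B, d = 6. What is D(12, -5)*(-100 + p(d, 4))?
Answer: -17280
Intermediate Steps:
p(B, c) = 4 + B
D(a, l) = 2*a*(3 - l) (D(a, l) = (2*a)*(3 - l) = 2*a*(3 - l))
D(12, -5)*(-100 + p(d, 4)) = (2*12*(3 - 1*(-5)))*(-100 + (4 + 6)) = (2*12*(3 + 5))*(-100 + 10) = (2*12*8)*(-90) = 192*(-90) = -17280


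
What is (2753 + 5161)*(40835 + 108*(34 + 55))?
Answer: 399237558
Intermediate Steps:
(2753 + 5161)*(40835 + 108*(34 + 55)) = 7914*(40835 + 108*89) = 7914*(40835 + 9612) = 7914*50447 = 399237558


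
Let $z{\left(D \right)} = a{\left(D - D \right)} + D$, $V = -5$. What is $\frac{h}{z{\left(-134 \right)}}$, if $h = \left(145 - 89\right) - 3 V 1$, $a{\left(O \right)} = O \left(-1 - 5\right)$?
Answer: $- \frac{420}{67} \approx -6.2687$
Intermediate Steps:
$a{\left(O \right)} = - 6 O$ ($a{\left(O \right)} = O \left(-6\right) = - 6 O$)
$z{\left(D \right)} = D$ ($z{\left(D \right)} = - 6 \left(D - D\right) + D = \left(-6\right) 0 + D = 0 + D = D$)
$h = 840$ ($h = \left(145 - 89\right) \left(-3\right) \left(-5\right) 1 = 56 \cdot 15 \cdot 1 = 56 \cdot 15 = 840$)
$\frac{h}{z{\left(-134 \right)}} = \frac{840}{-134} = 840 \left(- \frac{1}{134}\right) = - \frac{420}{67}$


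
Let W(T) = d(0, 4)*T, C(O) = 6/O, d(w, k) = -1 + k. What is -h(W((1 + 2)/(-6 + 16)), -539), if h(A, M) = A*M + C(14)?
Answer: 33927/70 ≈ 484.67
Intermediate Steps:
W(T) = 3*T (W(T) = (-1 + 4)*T = 3*T)
h(A, M) = 3/7 + A*M (h(A, M) = A*M + 6/14 = A*M + 6*(1/14) = A*M + 3/7 = 3/7 + A*M)
-h(W((1 + 2)/(-6 + 16)), -539) = -(3/7 + (3*((1 + 2)/(-6 + 16)))*(-539)) = -(3/7 + (3*(3/10))*(-539)) = -(3/7 + (9/10)*(-539)) = -(3/7 - 4851/10) = -1*(-33927/70) = 33927/70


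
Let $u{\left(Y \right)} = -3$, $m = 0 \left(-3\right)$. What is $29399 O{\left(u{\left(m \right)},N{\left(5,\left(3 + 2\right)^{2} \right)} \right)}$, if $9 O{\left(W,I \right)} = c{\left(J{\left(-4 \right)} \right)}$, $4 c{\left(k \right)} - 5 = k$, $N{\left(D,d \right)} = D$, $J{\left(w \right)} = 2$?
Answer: $\frac{205793}{36} \approx 5716.5$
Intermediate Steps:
$m = 0$
$c{\left(k \right)} = \frac{5}{4} + \frac{k}{4}$
$O{\left(W,I \right)} = \frac{7}{36}$ ($O{\left(W,I \right)} = \frac{\frac{5}{4} + \frac{1}{4} \cdot 2}{9} = \frac{\frac{5}{4} + \frac{1}{2}}{9} = \frac{1}{9} \cdot \frac{7}{4} = \frac{7}{36}$)
$29399 O{\left(u{\left(m \right)},N{\left(5,\left(3 + 2\right)^{2} \right)} \right)} = 29399 \cdot \frac{7}{36} = \frac{205793}{36}$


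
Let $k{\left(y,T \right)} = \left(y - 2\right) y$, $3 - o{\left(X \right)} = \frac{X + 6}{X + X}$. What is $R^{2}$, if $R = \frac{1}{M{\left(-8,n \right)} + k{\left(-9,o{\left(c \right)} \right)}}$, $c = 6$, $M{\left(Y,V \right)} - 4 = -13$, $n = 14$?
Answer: $\frac{1}{8100} \approx 0.00012346$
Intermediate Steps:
$M{\left(Y,V \right)} = -9$ ($M{\left(Y,V \right)} = 4 - 13 = -9$)
$o{\left(X \right)} = 3 - \frac{6 + X}{2 X}$ ($o{\left(X \right)} = 3 - \frac{X + 6}{X + X} = 3 - \frac{6 + X}{2 X}$)
$k{\left(y,T \right)} = y \left(-2 + y\right)$ ($k{\left(y,T \right)} = \left(-2 + y\right) y = y \left(-2 + y\right)$)
$R = \frac{1}{90}$ ($R = \frac{1}{-9 - 9 \left(-2 - 9\right)} = \frac{1}{-9 - -99} = \frac{1}{-9 + 99} = \frac{1}{90} \approx 0.011111$)
$R^{2} = \left(\frac{1}{90}\right)^{2} = \frac{1}{8100}$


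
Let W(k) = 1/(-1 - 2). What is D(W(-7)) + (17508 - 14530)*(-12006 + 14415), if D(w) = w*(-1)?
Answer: 21522007/3 ≈ 7.1740e+6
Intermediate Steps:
W(k) = -⅓ (W(k) = 1/(-3) = -⅓)
D(w) = -w
D(W(-7)) + (17508 - 14530)*(-12006 + 14415) = -1*(-⅓) + (17508 - 14530)*(-12006 + 14415) = ⅓ + 2978*2409 = ⅓ + 7174002 = 21522007/3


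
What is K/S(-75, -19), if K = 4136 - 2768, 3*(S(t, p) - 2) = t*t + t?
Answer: 342/463 ≈ 0.73866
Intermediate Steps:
S(t, p) = 2 + t/3 + t²/3 (S(t, p) = 2 + (t*t + t)/3 = 2 + (t² + t)/3 = 2 + (t + t²)/3 = 2 + (t/3 + t²/3) = 2 + t/3 + t²/3)
K = 1368
K/S(-75, -19) = 1368/(2 + (⅓)*(-75) + (⅓)*(-75)²) = 1368/(2 - 25 + (⅓)*5625) = 1368/(2 - 25 + 1875) = 1368/1852 = 1368*(1/1852) = 342/463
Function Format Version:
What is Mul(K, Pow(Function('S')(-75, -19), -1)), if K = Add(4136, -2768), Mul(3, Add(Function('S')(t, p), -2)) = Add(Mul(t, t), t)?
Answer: Rational(342, 463) ≈ 0.73866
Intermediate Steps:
Function('S')(t, p) = Add(2, Mul(Rational(1, 3), t), Mul(Rational(1, 3), Pow(t, 2))) (Function('S')(t, p) = Add(2, Mul(Rational(1, 3), Add(Mul(t, t), t))) = Add(2, Mul(Rational(1, 3), Add(Pow(t, 2), t))) = Add(2, Mul(Rational(1, 3), Add(t, Pow(t, 2)))) = Add(2, Add(Mul(Rational(1, 3), t), Mul(Rational(1, 3), Pow(t, 2)))) = Add(2, Mul(Rational(1, 3), t), Mul(Rational(1, 3), Pow(t, 2))))
K = 1368
Mul(K, Pow(Function('S')(-75, -19), -1)) = Mul(1368, Pow(Add(2, Mul(Rational(1, 3), -75), Mul(Rational(1, 3), Pow(-75, 2))), -1)) = Mul(1368, Pow(Add(2, -25, Mul(Rational(1, 3), 5625)), -1)) = Mul(1368, Pow(Add(2, -25, 1875), -1)) = Mul(1368, Pow(1852, -1)) = Mul(1368, Rational(1, 1852)) = Rational(342, 463)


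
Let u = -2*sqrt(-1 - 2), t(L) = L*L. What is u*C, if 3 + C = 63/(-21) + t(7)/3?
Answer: -62*I*sqrt(3)/3 ≈ -35.796*I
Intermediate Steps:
t(L) = L**2
u = -2*I*sqrt(3) ≈ -3.4641*I
C = 31/3 (C = -3 + (63/(-21) + 7**2/3) = -3 + (63*(-1/21) + 49*(1/3)) = -3 + (-3 + 49/3) = -3 + 40/3 = 31/3 ≈ 10.333)
u*C = -2*I*sqrt(3)*(31/3) = -62*I*sqrt(3)/3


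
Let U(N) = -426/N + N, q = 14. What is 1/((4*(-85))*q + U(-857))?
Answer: -857/4813343 ≈ -0.00017805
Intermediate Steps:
U(N) = N - 426/N
1/((4*(-85))*q + U(-857)) = 1/((4*(-85))*14 + (-857 - 426/(-857))) = 1/(-340*14 + (-857 - 426*(-1/857))) = 1/(-4760 + (-857 + 426/857)) = 1/(-4760 - 734023/857) = 1/(-4813343/857) = -857/4813343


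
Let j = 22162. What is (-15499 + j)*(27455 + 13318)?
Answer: 271670499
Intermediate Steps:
(-15499 + j)*(27455 + 13318) = (-15499 + 22162)*(27455 + 13318) = 6663*40773 = 271670499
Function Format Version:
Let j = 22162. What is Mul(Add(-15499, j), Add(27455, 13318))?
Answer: 271670499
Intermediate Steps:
Mul(Add(-15499, j), Add(27455, 13318)) = Mul(Add(-15499, 22162), Add(27455, 13318)) = Mul(6663, 40773) = 271670499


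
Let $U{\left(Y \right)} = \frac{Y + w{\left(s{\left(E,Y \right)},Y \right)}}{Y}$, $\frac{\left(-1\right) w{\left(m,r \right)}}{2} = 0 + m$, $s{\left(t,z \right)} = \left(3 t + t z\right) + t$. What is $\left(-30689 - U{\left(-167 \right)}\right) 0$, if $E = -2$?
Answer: $0$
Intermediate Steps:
$s{\left(t,z \right)} = 4 t + t z$
$w{\left(m,r \right)} = - 2 m$ ($w{\left(m,r \right)} = - 2 \left(0 + m\right) = - 2 m$)
$U{\left(Y \right)} = \frac{16 + 5 Y}{Y}$ ($U{\left(Y \right)} = \frac{Y - 2 \left(- 2 \left(4 + Y\right)\right)}{Y} = \frac{Y - 2 \left(-8 - 2 Y\right)}{Y} = \frac{Y + \left(16 + 4 Y\right)}{Y} = \frac{16 + 5 Y}{Y}$)
$\left(-30689 - U{\left(-167 \right)}\right) 0 = \left(-30689 - \left(5 + \frac{16}{-167}\right)\right) 0 = \left(-30689 - \left(5 + 16 \left(- \frac{1}{167}\right)\right)\right) 0 = \left(-30689 - \left(5 - \frac{16}{167}\right)\right) 0 = \left(-30689 - \frac{819}{167}\right) 0 = \left(- \frac{5125882}{167}\right) 0 = 0$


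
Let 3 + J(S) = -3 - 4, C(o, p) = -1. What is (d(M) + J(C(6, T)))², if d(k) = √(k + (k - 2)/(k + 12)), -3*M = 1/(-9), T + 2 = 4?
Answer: (5850 - I*√43134)²/342225 ≈ 99.874 - 7.1004*I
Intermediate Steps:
T = 2 (T = -2 + 4 = 2)
J(S) = -10 (J(S) = -3 + (-3 - 4) = -3 - 7 = -10)
M = 1/27 (M = -⅓/(-9) = -⅓*(-⅑) = 1/27 ≈ 0.037037)
d(k) = √(k + (-2 + k)/(12 + k))
(d(M) + J(C(6, T)))² = (√((-2 + 1/27 + (12 + 1/27)/27)/(12 + 1/27)) - 10)² = (√((-2 + 1/27 + (1/27)*(325/27))/(325/27)) - 10)² = (√(27*(-2 + 1/27 + 325/729)/325) - 10)² = (√((27/325)*(-1106/729)) - 10)² = (√(-1106/8775) - 10)² = (I*√43134/585 - 10)² = (-10 + I*√43134/585)²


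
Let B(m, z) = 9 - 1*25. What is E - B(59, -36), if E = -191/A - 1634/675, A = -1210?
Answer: 2243957/163350 ≈ 13.737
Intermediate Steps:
B(m, z) = -16 (B(m, z) = 9 - 25 = -16)
E = -369643/163350 (E = -191/(-1210) - 1634/675 = -191*(-1/1210) - 1634*1/675 = 191/1210 - 1634/675 = -369643/163350 ≈ -2.2629)
E - B(59, -36) = -369643/163350 - 1*(-16) = -369643/163350 + 16 = 2243957/163350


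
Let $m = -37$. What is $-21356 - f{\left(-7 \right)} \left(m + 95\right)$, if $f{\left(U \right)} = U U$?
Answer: $-24198$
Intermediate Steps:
$f{\left(U \right)} = U^{2}$
$-21356 - f{\left(-7 \right)} \left(m + 95\right) = -21356 - \left(-7\right)^{2} \left(-37 + 95\right) = -21356 - 49 \cdot 58 = -21356 - 2842 = -24198$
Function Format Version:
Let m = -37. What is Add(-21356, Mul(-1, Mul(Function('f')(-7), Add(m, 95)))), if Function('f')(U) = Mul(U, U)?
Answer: -24198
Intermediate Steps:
Function('f')(U) = Pow(U, 2)
Add(-21356, Mul(-1, Mul(Function('f')(-7), Add(m, 95)))) = Add(-21356, Mul(-1, Mul(Pow(-7, 2), Add(-37, 95)))) = Add(-21356, Mul(-1, Mul(49, 58))) = Add(-21356, Mul(-1, 2842)) = Add(-21356, -2842) = -24198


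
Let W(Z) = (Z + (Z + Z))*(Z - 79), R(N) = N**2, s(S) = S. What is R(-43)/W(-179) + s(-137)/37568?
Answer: 587005/60522048 ≈ 0.0096990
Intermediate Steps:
W(Z) = 3*Z*(-79 + Z) (W(Z) = (Z + 2*Z)*(-79 + Z) = (3*Z)*(-79 + Z) = 3*Z*(-79 + Z))
R(-43)/W(-179) + s(-137)/37568 = (-43)**2/((3*(-179)*(-79 - 179))) - 137/37568 = 1849/((3*(-179)*(-258))) - 137*1/37568 = 1849/138546 - 137/37568 = 1849*(1/138546) - 137/37568 = 43/3222 - 137/37568 = 587005/60522048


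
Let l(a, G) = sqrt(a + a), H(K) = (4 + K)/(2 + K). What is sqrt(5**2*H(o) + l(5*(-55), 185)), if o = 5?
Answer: sqrt(1575 + 245*I*sqrt(22))/7 ≈ 5.9972 + 1.9553*I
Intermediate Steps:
H(K) = (4 + K)/(2 + K)
l(a, G) = sqrt(2)*sqrt(a) (l(a, G) = sqrt(2*a) = sqrt(2)*sqrt(a))
sqrt(5**2*H(o) + l(5*(-55), 185)) = sqrt(5**2*((4 + 5)/(2 + 5)) + sqrt(2)*sqrt(5*(-55))) = sqrt(25*(9/7) + sqrt(2)*sqrt(-275)) = sqrt(25*((1/7)*9) + sqrt(2)*(5*I*sqrt(11))) = sqrt(25*(9/7) + 5*I*sqrt(22)) = sqrt(225/7 + 5*I*sqrt(22))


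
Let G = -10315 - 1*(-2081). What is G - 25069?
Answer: -33303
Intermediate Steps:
G = -8234 (G = -10315 + 2081 = -8234)
G - 25069 = -8234 - 25069 = -33303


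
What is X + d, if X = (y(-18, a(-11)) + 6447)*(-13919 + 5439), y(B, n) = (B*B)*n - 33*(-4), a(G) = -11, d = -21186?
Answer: -25588386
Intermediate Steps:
y(B, n) = 132 + n*B² (y(B, n) = B²*n + 132 = n*B² + 132 = 132 + n*B²)
X = -25567200 (X = ((132 - 11*(-18)²) + 6447)*(-13919 + 5439) = ((132 - 11*324) + 6447)*(-8480) = ((132 - 3564) + 6447)*(-8480) = (-3432 + 6447)*(-8480) = 3015*(-8480) = -25567200)
X + d = -25567200 - 21186 = -25588386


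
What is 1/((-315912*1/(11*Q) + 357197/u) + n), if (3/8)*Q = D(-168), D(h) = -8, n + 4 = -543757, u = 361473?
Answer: -31809624/17253978900637 ≈ -1.8436e-6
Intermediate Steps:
n = -543761 (n = -4 - 543757 = -543761)
Q = -64/3 (Q = (8/3)*(-8) = -64/3 ≈ -21.333)
1/((-315912*1/(11*Q) + 357197/u) + n) = 1/((-315912/((-64/3*11)) + 357197/361473) - 543761) = 1/((-315912/(-704/3) + 357197*(1/361473)) - 543761) = 1/((-315912*(-3/704) + 357197/361473) - 543761) = 1/((118467/88 + 357197/361473) - 543761) = 1/(42854055227/31809624 - 543761) = 1/(-17253978900637/31809624) = -31809624/17253978900637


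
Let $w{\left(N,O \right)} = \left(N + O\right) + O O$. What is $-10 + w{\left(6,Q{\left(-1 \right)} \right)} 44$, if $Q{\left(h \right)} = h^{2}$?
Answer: $342$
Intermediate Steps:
$w{\left(N,O \right)} = N + O + O^{2}$ ($w{\left(N,O \right)} = \left(N + O\right) + O^{2} = N + O + O^{2}$)
$-10 + w{\left(6,Q{\left(-1 \right)} \right)} 44 = -10 + \left(6 + \left(-1\right)^{2} + \left(\left(-1\right)^{2}\right)^{2}\right) 44 = -10 + \left(6 + 1 + 1^{2}\right) 44 = -10 + \left(6 + 1 + 1\right) 44 = -10 + 8 \cdot 44 = -10 + 352 = 342$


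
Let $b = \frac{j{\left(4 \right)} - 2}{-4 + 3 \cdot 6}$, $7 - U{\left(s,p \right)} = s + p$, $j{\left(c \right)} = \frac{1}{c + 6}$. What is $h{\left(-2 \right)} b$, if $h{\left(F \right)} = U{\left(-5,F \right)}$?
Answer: $- \frac{19}{10} \approx -1.9$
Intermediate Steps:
$j{\left(c \right)} = \frac{1}{6 + c}$
$U{\left(s,p \right)} = 7 - p - s$ ($U{\left(s,p \right)} = 7 - \left(s + p\right) = 7 - \left(p + s\right) = 7 - p - s$)
$h{\left(F \right)} = 12 - F$ ($h{\left(F \right)} = 7 - F - -5 = 7 - F + 5 = 12 - F$)
$b = - \frac{19}{140}$ ($b = \frac{\frac{1}{6 + 4} - 2}{-4 + 3 \cdot 6} = \frac{\frac{1}{10} - 2}{-4 + 18} = \frac{\frac{1}{10} - 2}{14} = \left(- \frac{19}{10}\right) \frac{1}{14} = - \frac{19}{140} \approx -0.13571$)
$h{\left(-2 \right)} b = \left(12 - -2\right) \left(- \frac{19}{140}\right) = \left(12 + 2\right) \left(- \frac{19}{140}\right) = 14 \left(- \frac{19}{140}\right) = - \frac{19}{10}$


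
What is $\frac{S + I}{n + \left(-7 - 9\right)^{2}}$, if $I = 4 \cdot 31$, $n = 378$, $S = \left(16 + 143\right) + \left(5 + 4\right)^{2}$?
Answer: $\frac{182}{317} \approx 0.57413$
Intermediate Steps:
$S = 240$ ($S = 159 + 9^{2} = 159 + 81 = 240$)
$I = 124$
$\frac{S + I}{n + \left(-7 - 9\right)^{2}} = \frac{240 + 124}{378 + \left(-7 - 9\right)^{2}} = \frac{364}{378 + \left(-16\right)^{2}} = \frac{364}{378 + 256} = \frac{364}{634} = 364 \cdot \frac{1}{634} = \frac{182}{317}$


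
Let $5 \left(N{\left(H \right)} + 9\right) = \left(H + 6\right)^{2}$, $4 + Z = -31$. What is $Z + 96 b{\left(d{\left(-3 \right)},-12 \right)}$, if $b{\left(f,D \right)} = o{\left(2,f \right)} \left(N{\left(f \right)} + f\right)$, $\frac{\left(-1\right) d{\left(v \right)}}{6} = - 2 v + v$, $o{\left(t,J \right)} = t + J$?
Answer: $- \frac{13999}{5} \approx -2799.8$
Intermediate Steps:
$o{\left(t,J \right)} = J + t$
$Z = -35$ ($Z = -4 - 31 = -35$)
$N{\left(H \right)} = -9 + \frac{\left(6 + H\right)^{2}}{5}$ ($N{\left(H \right)} = -9 + \frac{\left(H + 6\right)^{2}}{5} = -9 + \frac{\left(6 + H\right)^{2}}{5}$)
$d{\left(v \right)} = 6 v$ ($d{\left(v \right)} = - 6 \left(- 2 v + v\right) = - 6 \left(- v\right) = 6 v$)
$b{\left(f,D \right)} = \left(2 + f\right) \left(-9 + f + \frac{\left(6 + f\right)^{2}}{5}\right)$ ($b{\left(f,D \right)} = \left(f + 2\right) \left(\left(-9 + \frac{\left(6 + f\right)^{2}}{5}\right) + f\right) = \left(2 + f\right) \left(-9 + f + \frac{\left(6 + f\right)^{2}}{5}\right)$)
$Z + 96 b{\left(d{\left(-3 \right)},-12 \right)} = -35 + 96 \frac{\left(2 + 6 \left(-3\right)\right) \left(-45 + \left(6 + 6 \left(-3\right)\right)^{2} + 5 \cdot 6 \left(-3\right)\right)}{5} = -35 + 96 \frac{\left(2 - 18\right) \left(-45 + \left(6 - 18\right)^{2} + 5 \left(-18\right)\right)}{5} = -35 + 96 \cdot \frac{1}{5} \left(-16\right) \left(-45 + \left(-12\right)^{2} - 90\right) = -35 + 96 \cdot \frac{1}{5} \left(-16\right) \left(-45 + 144 - 90\right) = -35 + 96 \cdot \frac{1}{5} \left(-16\right) 9 = -35 + 96 \left(- \frac{144}{5}\right) = -35 - \frac{13824}{5} = - \frac{13999}{5}$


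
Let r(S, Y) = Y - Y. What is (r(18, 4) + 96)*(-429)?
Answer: -41184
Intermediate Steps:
r(S, Y) = 0
(r(18, 4) + 96)*(-429) = (0 + 96)*(-429) = 96*(-429) = -41184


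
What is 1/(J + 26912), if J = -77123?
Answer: -1/50211 ≈ -1.9916e-5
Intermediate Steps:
1/(J + 26912) = 1/(-77123 + 26912) = 1/(-50211) = -1/50211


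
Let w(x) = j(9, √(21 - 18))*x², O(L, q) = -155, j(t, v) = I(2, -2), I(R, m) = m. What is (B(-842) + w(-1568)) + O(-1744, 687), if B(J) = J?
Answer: -4918245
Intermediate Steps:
j(t, v) = -2
w(x) = -2*x²
(B(-842) + w(-1568)) + O(-1744, 687) = (-842 - 2*(-1568)²) - 155 = (-842 - 2*2458624) - 155 = (-842 - 4917248) - 155 = -4918090 - 155 = -4918245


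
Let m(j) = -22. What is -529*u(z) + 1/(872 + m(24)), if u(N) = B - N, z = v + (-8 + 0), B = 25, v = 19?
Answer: -6295099/850 ≈ -7406.0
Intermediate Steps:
z = 11 (z = 19 + (-8 + 0) = 19 - 8 = 11)
u(N) = 25 - N
-529*u(z) + 1/(872 + m(24)) = -529*(25 - 1*11) + 1/(872 - 22) = -529*(25 - 11) + 1/850 = -529*14 + 1/850 = -7406 + 1/850 = -6295099/850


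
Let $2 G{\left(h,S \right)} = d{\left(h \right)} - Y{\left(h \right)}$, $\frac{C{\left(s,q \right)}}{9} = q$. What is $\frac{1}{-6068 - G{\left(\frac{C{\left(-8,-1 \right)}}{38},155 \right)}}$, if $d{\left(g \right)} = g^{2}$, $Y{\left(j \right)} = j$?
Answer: $- \frac{2888}{17524807} \approx -0.00016479$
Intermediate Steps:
$C{\left(s,q \right)} = 9 q$
$G{\left(h,S \right)} = \frac{h^{2}}{2} - \frac{h}{2}$ ($G{\left(h,S \right)} = \frac{h^{2} - h}{2} = \frac{h^{2}}{2} - \frac{h}{2}$)
$\frac{1}{-6068 - G{\left(\frac{C{\left(-8,-1 \right)}}{38},155 \right)}} = \frac{1}{-6068 - \frac{\frac{9 \left(-1\right)}{38} \left(-1 + \frac{9 \left(-1\right)}{38}\right)}{2}} = \frac{1}{-6068 - \frac{\left(-9\right) \frac{1}{38} \left(-1 - \frac{9}{38}\right)}{2}} = \frac{1}{-6068 - \frac{1}{2} \left(- \frac{9}{38}\right) \left(-1 - \frac{9}{38}\right)} = \frac{1}{-6068 - \frac{1}{2} \left(- \frac{9}{38}\right) \left(- \frac{47}{38}\right)} = \frac{1}{-6068 - \frac{423}{2888}} = \frac{1}{- \frac{17524807}{2888}} = - \frac{2888}{17524807}$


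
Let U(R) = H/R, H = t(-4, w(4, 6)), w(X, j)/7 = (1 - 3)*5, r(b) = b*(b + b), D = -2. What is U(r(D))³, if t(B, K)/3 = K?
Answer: -1157625/64 ≈ -18088.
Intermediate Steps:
r(b) = 2*b² (r(b) = b*(2*b) = 2*b²)
w(X, j) = -70 (w(X, j) = 7*((1 - 3)*5) = 7*(-2*5) = 7*(-10) = -70)
t(B, K) = 3*K
H = -210 (H = 3*(-70) = -210)
U(R) = -210/R
U(r(D))³ = (-210/(2*(-2)²))³ = (-210/(2*4))³ = (-210/8)³ = (-210*⅛)³ = (-105/4)³ = -1157625/64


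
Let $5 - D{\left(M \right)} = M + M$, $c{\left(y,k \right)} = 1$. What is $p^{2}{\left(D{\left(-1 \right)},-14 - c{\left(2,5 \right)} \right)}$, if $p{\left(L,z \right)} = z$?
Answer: $225$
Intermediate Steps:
$D{\left(M \right)} = 5 - 2 M$ ($D{\left(M \right)} = 5 - \left(M + M\right) = 5 - 2 M$)
$p^{2}{\left(D{\left(-1 \right)},-14 - c{\left(2,5 \right)} \right)} = \left(-14 - 1\right)^{2} = \left(-15\right)^{2} = 225$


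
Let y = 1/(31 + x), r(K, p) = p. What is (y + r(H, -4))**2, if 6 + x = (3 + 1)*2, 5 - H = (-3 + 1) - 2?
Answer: 17161/1089 ≈ 15.758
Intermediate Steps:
H = 9 (H = 5 - ((-3 + 1) - 2) = 5 - (-2 - 2) = 5 - 1*(-4) = 5 + 4 = 9)
x = 2 (x = -6 + (3 + 1)*2 = -6 + 4*2 = -6 + 8 = 2)
y = 1/33 (y = 1/(31 + 2) = 1/33 ≈ 0.030303)
(y + r(H, -4))**2 = (1/33 - 4)**2 = (-131/33)**2 = 17161/1089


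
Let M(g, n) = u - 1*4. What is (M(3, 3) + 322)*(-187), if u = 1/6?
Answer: -356983/6 ≈ -59497.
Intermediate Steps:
u = 1/6 ≈ 0.16667
M(g, n) = -23/6 (M(g, n) = 1/6 - 1*4 = 1/6 - 4 = -23/6)
(M(3, 3) + 322)*(-187) = (-23/6 + 322)*(-187) = (1909/6)*(-187) = -356983/6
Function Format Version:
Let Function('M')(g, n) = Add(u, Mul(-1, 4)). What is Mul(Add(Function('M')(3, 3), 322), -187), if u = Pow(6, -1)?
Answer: Rational(-356983, 6) ≈ -59497.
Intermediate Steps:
u = Rational(1, 6) ≈ 0.16667
Function('M')(g, n) = Rational(-23, 6) (Function('M')(g, n) = Add(Rational(1, 6), Mul(-1, 4)) = Add(Rational(1, 6), -4) = Rational(-23, 6))
Mul(Add(Function('M')(3, 3), 322), -187) = Mul(Add(Rational(-23, 6), 322), -187) = Mul(Rational(1909, 6), -187) = Rational(-356983, 6)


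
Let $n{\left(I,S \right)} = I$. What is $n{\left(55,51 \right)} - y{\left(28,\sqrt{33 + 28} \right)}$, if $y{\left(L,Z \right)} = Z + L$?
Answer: $27 - \sqrt{61} \approx 19.19$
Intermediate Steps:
$y{\left(L,Z \right)} = L + Z$
$n{\left(55,51 \right)} - y{\left(28,\sqrt{33 + 28} \right)} = 55 - \left(28 + \sqrt{33 + 28}\right) = 55 - \left(28 + \sqrt{61}\right) = 27 - \sqrt{61}$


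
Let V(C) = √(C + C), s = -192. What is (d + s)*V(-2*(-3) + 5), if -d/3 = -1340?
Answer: 3828*√22 ≈ 17955.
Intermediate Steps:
d = 4020 (d = -3*(-1340) = 4020)
V(C) = √2*√C (V(C) = √(2*C) = √2*√C)
(d + s)*V(-2*(-3) + 5) = (4020 - 192)*(√2*√(-2*(-3) + 5)) = 3828*(√2*√(6 + 5)) = 3828*(√2*√11) = 3828*√22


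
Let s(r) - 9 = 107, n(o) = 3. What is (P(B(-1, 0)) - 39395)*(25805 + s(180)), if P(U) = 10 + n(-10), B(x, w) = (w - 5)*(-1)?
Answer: -1020820822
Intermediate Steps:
B(x, w) = 5 - w (B(x, w) = (-5 + w)*(-1) = 5 - w)
s(r) = 116 (s(r) = 9 + 107 = 116)
P(U) = 13 (P(U) = 10 + 3 = 13)
(P(B(-1, 0)) - 39395)*(25805 + s(180)) = (13 - 39395)*(25805 + 116) = -39382*25921 = -1020820822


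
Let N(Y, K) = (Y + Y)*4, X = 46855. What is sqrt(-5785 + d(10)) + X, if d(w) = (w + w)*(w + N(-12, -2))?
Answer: 46855 + I*sqrt(7505) ≈ 46855.0 + 86.631*I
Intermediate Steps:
N(Y, K) = 8*Y (N(Y, K) = (2*Y)*4 = 8*Y)
d(w) = 2*w*(-96 + w) (d(w) = (w + w)*(w + 8*(-12)) = (2*w)*(w - 96) = (2*w)*(-96 + w) = 2*w*(-96 + w))
sqrt(-5785 + d(10)) + X = sqrt(-5785 + 2*10*(-96 + 10)) + 46855 = sqrt(-5785 + 2*10*(-86)) + 46855 = sqrt(-5785 - 1720) + 46855 = sqrt(-7505) + 46855 = I*sqrt(7505) + 46855 = 46855 + I*sqrt(7505)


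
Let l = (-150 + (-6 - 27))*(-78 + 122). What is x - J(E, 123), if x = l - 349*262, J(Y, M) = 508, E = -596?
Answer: -99998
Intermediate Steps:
l = -8052 (l = (-150 - 33)*44 = -183*44 = -8052)
x = -99490 (x = -8052 - 349*262 = -8052 - 91438 = -99490)
x - J(E, 123) = -99490 - 1*508 = -99490 - 508 = -99998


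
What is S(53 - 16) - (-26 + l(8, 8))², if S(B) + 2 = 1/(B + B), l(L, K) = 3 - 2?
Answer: -46397/74 ≈ -626.99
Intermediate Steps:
l(L, K) = 1
S(B) = -2 + 1/(2*B) (S(B) = -2 + 1/(B + B) = -2 + 1/(2*B))
S(53 - 16) - (-26 + l(8, 8))² = (-2 + 1/(2*(53 - 16))) - (-26 + 1)² = (-2 + (½)/37) - 1*(-25)² = (-2 + (½)*(1/37)) - 1*625 = (-2 + 1/74) - 625 = -147/74 - 625 = -46397/74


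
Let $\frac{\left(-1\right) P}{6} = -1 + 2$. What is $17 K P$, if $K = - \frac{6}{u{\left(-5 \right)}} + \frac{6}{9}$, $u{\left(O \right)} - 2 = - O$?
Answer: $\frac{136}{7} \approx 19.429$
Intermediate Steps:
$u{\left(O \right)} = 2 - O$
$P = -6$ ($P = - 6 \left(-1 + 2\right) = \left(-6\right) 1 = -6$)
$K = - \frac{4}{21}$ ($K = - \frac{6}{2 - -5} + \frac{6}{9} = - \frac{6}{2 + 5} + 6 \cdot \frac{1}{9} = - \frac{6}{7} + \frac{2}{3} = - \frac{4}{21} \approx -0.19048$)
$17 K P = 17 \left(- \frac{4}{21}\right) \left(-6\right) = \left(- \frac{68}{21}\right) \left(-6\right) = \frac{136}{7}$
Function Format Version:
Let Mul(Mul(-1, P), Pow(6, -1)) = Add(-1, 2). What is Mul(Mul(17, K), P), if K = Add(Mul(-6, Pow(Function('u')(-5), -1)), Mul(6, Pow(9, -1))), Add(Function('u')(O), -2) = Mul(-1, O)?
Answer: Rational(136, 7) ≈ 19.429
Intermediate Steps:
Function('u')(O) = Add(2, Mul(-1, O))
P = -6 (P = Mul(-6, Add(-1, 2)) = Mul(-6, 1) = -6)
K = Rational(-4, 21) (K = Add(Mul(-6, Pow(Add(2, Mul(-1, -5)), -1)), Mul(6, Pow(9, -1))) = Add(Mul(-6, Pow(Add(2, 5), -1)), Mul(6, Rational(1, 9))) = Add(Mul(-6, Pow(7, -1)), Rational(2, 3)) = Add(Mul(-6, Rational(1, 7)), Rational(2, 3)) = Add(Rational(-6, 7), Rational(2, 3)) = Rational(-4, 21) ≈ -0.19048)
Mul(Mul(17, K), P) = Mul(Mul(17, Rational(-4, 21)), -6) = Mul(Rational(-68, 21), -6) = Rational(136, 7)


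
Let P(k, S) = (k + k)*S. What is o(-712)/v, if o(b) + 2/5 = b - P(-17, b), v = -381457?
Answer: 114/1745 ≈ 0.065330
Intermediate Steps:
P(k, S) = 2*S*k (P(k, S) = (2*k)*S = 2*S*k)
o(b) = -⅖ + 35*b (o(b) = -⅖ + (b - 2*b*(-17)) = -⅖ + (b - (-34)*b) = -⅖ + (b + 34*b) = -⅖ + 35*b)
o(-712)/v = (-⅖ + 35*(-712))/(-381457) = (-⅖ - 24920)*(-1/381457) = -124602/5*(-1/381457) = 114/1745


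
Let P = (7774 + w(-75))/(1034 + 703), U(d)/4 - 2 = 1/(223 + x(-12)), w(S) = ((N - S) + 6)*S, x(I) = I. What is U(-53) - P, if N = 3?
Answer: 2627990/366507 ≈ 7.1704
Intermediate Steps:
w(S) = S*(9 - S) (w(S) = ((3 - S) + 6)*S = (9 - S)*S = S*(9 - S))
U(d) = 1692/211 (U(d) = 8 + 4/(223 - 12) = 8 + 4/211 = 1692/211)
P = 1474/1737 (P = (7774 - 75*(9 - 1*(-75)))/(1034 + 703) = (7774 - 75*(9 + 75))/1737 = (7774 - 75*84)*(1/1737) = (7774 - 6300)*(1/1737) = 1474*(1/1737) = 1474/1737 ≈ 0.84859)
U(-53) - P = 1692/211 - 1*1474/1737 = 1692/211 - 1474/1737 = 2627990/366507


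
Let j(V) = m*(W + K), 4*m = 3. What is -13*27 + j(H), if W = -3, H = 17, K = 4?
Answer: -1401/4 ≈ -350.25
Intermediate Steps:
m = ¾ (m = (¼)*3 = ¾ ≈ 0.75000)
j(V) = ¾ (j(V) = 3*(-3 + 4)/4 = (¾)*1 = ¾)
-13*27 + j(H) = -13*27 + ¾ = -351 + ¾ = -1401/4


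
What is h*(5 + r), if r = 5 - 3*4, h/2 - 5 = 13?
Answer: -72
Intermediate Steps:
h = 36 (h = 10 + 2*13 = 10 + 26 = 36)
r = -7 (r = 5 - 12 = -7)
h*(5 + r) = 36*(5 - 7) = 36*(-2) = -72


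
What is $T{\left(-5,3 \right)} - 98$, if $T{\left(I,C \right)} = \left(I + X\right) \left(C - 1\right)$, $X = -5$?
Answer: $-118$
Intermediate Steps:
$T{\left(I,C \right)} = \left(-1 + C\right) \left(-5 + I\right)$ ($T{\left(I,C \right)} = \left(I - 5\right) \left(C - 1\right) = \left(-5 + I\right) \left(-1 + C\right) = \left(-1 + C\right) \left(-5 + I\right)$)
$T{\left(-5,3 \right)} - 98 = \left(5 - -5 - 15 + 3 \left(-5\right)\right) - 98 = \left(5 + 5 - 15 - 15\right) - 98 = -20 - 98 = -118$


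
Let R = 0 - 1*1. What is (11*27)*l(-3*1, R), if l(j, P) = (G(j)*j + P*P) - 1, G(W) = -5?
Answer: 4455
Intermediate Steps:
R = -1 (R = 0 - 1 = -1)
l(j, P) = -1 + P² - 5*j (l(j, P) = (-5*j + P*P) - 1 = (-5*j + P²) - 1 = (P² - 5*j) - 1 = -1 + P² - 5*j)
(11*27)*l(-3*1, R) = (11*27)*(-1 + (-1)² - (-15)) = 297*(-1 + 1 - 5*(-3)) = 297*(-1 + 1 + 15) = 297*15 = 4455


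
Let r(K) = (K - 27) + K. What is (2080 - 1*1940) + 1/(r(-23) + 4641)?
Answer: 639521/4568 ≈ 140.00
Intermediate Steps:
r(K) = -27 + 2*K (r(K) = (-27 + K) + K = -27 + 2*K)
(2080 - 1*1940) + 1/(r(-23) + 4641) = (2080 - 1*1940) + 1/((-27 + 2*(-23)) + 4641) = (2080 - 1940) + 1/((-27 - 46) + 4641) = 140 + 1/(-73 + 4641) = 140 + 1/4568 = 639521/4568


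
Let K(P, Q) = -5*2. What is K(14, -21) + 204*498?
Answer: 101582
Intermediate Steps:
K(P, Q) = -10
K(14, -21) + 204*498 = -10 + 204*498 = -10 + 101592 = 101582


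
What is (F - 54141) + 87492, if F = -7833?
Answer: 25518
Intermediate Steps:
(F - 54141) + 87492 = (-7833 - 54141) + 87492 = -61974 + 87492 = 25518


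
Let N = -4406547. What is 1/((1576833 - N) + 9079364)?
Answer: 1/15062744 ≈ 6.6389e-8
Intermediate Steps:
1/((1576833 - N) + 9079364) = 1/((1576833 - 1*(-4406547)) + 9079364) = 1/((1576833 + 4406547) + 9079364) = 1/(5983380 + 9079364) = 1/15062744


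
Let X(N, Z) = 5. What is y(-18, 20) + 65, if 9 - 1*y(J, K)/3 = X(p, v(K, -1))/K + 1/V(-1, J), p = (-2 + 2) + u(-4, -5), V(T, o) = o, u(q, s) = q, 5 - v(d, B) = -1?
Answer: 1097/12 ≈ 91.417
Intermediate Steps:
v(d, B) = 6 (v(d, B) = 5 - 1*(-1) = 5 + 1 = 6)
p = -4 (p = (-2 + 2) - 4 = 0 - 4 = -4)
y(J, K) = 27 - 15/K - 3/J (y(J, K) = 27 - 3*(5/K + 1/J) = 27 - 3*(1/J + 5/K) = 27 + (-15/K - 3/J) = 27 - 15/K - 3/J)
y(-18, 20) + 65 = (27 - 15/20 - 3/(-18)) + 65 = (27 - 15*1/20 - 3*(-1/18)) + 65 = (27 - ¾ + ⅙) + 65 = 317/12 + 65 = 1097/12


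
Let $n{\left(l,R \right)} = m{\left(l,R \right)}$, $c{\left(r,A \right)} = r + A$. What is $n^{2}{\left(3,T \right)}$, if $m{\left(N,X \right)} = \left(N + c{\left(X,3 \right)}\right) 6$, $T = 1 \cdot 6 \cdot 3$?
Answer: $20736$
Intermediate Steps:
$T = 18$ ($T = 6 \cdot 3 = 18$)
$c{\left(r,A \right)} = A + r$
$m{\left(N,X \right)} = 18 + 6 N + 6 X$ ($m{\left(N,X \right)} = \left(N + \left(3 + X\right)\right) 6 = \left(3 + N + X\right) 6 = 18 + 6 N + 6 X$)
$n{\left(l,R \right)} = 18 + 6 R + 6 l$ ($n{\left(l,R \right)} = 18 + 6 l + 6 R = 18 + 6 R + 6 l$)
$n^{2}{\left(3,T \right)} = \left(18 + 6 \cdot 18 + 6 \cdot 3\right)^{2} = \left(18 + 108 + 18\right)^{2} = 144^{2} = 20736$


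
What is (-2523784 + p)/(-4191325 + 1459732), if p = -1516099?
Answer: 4039883/2731593 ≈ 1.4789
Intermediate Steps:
(-2523784 + p)/(-4191325 + 1459732) = (-2523784 - 1516099)/(-4191325 + 1459732) = -4039883/(-2731593) = -4039883*(-1/2731593) = 4039883/2731593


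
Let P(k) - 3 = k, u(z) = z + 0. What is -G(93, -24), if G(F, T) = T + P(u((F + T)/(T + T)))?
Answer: 359/16 ≈ 22.438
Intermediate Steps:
u(z) = z
P(k) = 3 + k
G(F, T) = 3 + T + (F + T)/(2*T) (G(F, T) = T + (3 + (F + T)/(T + T)) = T + (3 + (F + T)/((2*T))) = T + (3 + (F + T)*(1/(2*T))) = T + (3 + (F + T)/(2*T)) = 3 + T + (F + T)/(2*T))
-G(93, -24) = -(7/2 - 24 + (1/2)*93/(-24)) = -(7/2 - 24 + (1/2)*93*(-1/24)) = -(7/2 - 24 - 31/16) = -1*(-359/16) = 359/16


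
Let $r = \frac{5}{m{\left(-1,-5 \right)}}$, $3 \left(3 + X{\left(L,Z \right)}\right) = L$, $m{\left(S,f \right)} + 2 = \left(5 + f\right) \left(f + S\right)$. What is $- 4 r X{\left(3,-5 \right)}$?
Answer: $-20$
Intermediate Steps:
$m{\left(S,f \right)} = -2 + \left(5 + f\right) \left(S + f\right)$ ($m{\left(S,f \right)} = -2 + \left(5 + f\right) \left(f + S\right) = -2 + \left(5 + f\right) \left(S + f\right)$)
$X{\left(L,Z \right)} = -3 + \frac{L}{3}$
$r = - \frac{5}{2}$ ($r = \frac{5}{-2 + \left(-5\right)^{2} + 5 \left(-1\right) + 5 \left(-5\right) - -5} = \frac{5}{-2 + 25 - 5 - 25 + 5} = \frac{5}{-2} = 5 \left(- \frac{1}{2}\right) = - \frac{5}{2} \approx -2.5$)
$- 4 r X{\left(3,-5 \right)} = \left(-4\right) \left(- \frac{5}{2}\right) \left(-3 + \frac{1}{3} \cdot 3\right) = 10 \left(-3 + 1\right) = 10 \left(-2\right) = -20$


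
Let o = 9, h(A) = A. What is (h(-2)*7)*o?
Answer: -126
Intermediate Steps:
(h(-2)*7)*o = -2*7*9 = -14*9 = -126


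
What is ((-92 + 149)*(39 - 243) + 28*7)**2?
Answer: 130690624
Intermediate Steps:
((-92 + 149)*(39 - 243) + 28*7)**2 = (57*(-204) + 196)**2 = (-11628 + 196)**2 = (-11432)**2 = 130690624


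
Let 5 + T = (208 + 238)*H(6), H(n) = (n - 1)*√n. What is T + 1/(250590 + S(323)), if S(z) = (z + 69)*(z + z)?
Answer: -2519109/503822 + 2230*√6 ≈ 5457.4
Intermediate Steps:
S(z) = 2*z*(69 + z) (S(z) = (69 + z)*(2*z) = 2*z*(69 + z))
H(n) = √n*(-1 + n) (H(n) = (-1 + n)*√n = √n*(-1 + n))
T = -5 + 2230*√6 (T = -5 + (208 + 238)*(√6*(-1 + 6)) = -5 + 446*(√6*5) = -5 + 446*(5*√6) = -5 + 2230*√6 ≈ 5457.4)
T + 1/(250590 + S(323)) = (-5 + 2230*√6) + 1/(250590 + 2*323*(69 + 323)) = (-5 + 2230*√6) + 1/(250590 + 2*323*392) = (-5 + 2230*√6) + 1/(250590 + 253232) = (-5 + 2230*√6) + 1/503822 = -2519109/503822 + 2230*√6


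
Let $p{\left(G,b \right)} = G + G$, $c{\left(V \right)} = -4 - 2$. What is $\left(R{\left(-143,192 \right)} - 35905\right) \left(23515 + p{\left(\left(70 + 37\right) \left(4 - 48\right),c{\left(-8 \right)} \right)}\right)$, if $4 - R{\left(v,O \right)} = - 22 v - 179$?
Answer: $-547999932$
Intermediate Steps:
$c{\left(V \right)} = -6$ ($c{\left(V \right)} = -4 - 2 = -6$)
$R{\left(v,O \right)} = 183 + 22 v$ ($R{\left(v,O \right)} = 4 - \left(- 22 v - 179\right) = 4 - \left(-179 - 22 v\right) = 4 + \left(179 + 22 v\right) = 183 + 22 v$)
$p{\left(G,b \right)} = 2 G$
$\left(R{\left(-143,192 \right)} - 35905\right) \left(23515 + p{\left(\left(70 + 37\right) \left(4 - 48\right),c{\left(-8 \right)} \right)}\right) = \left(\left(183 + 22 \left(-143\right)\right) - 35905\right) \left(23515 + 2 \left(70 + 37\right) \left(4 - 48\right)\right) = \left(\left(183 - 3146\right) - 35905\right) \left(23515 + 2 \cdot 107 \left(-44\right)\right) = \left(-2963 - 35905\right) \left(23515 + 2 \left(-4708\right)\right) = - 38868 \left(23515 - 9416\right) = \left(-38868\right) 14099 = -547999932$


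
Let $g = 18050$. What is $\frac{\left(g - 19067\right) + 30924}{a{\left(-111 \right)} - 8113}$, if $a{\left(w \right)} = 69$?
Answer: $- \frac{29907}{8044} \approx -3.7179$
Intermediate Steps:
$\frac{\left(g - 19067\right) + 30924}{a{\left(-111 \right)} - 8113} = \frac{\left(18050 - 19067\right) + 30924}{69 - 8113} = \frac{\left(18050 - 19067\right) + 30924}{-8044} = \left(-1017 + 30924\right) \left(- \frac{1}{8044}\right) = 29907 \left(- \frac{1}{8044}\right) = - \frac{29907}{8044}$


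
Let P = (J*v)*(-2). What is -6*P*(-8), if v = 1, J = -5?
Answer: 480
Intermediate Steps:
P = 10 (P = -5*1*(-2) = -5*(-2) = 10)
-6*P*(-8) = -6*10*(-8) = -60*(-8) = 480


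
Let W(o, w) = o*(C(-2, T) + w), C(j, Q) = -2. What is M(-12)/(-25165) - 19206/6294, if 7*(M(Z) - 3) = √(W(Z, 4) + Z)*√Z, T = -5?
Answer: -80556312/26398085 + 12*√3/176155 ≈ -3.0515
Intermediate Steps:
W(o, w) = o*(-2 + w)
M(Z) = 3 + Z*√3/7 (M(Z) = 3 + (√(Z*(-2 + 4) + Z)*√Z)/7 = 3 + (√(Z*2 + Z)*√Z)/7 = 3 + (√(2*Z + Z)*√Z)/7 = 3 + (√(3*Z)*√Z)/7 = 3 + ((√3*√Z)*√Z)/7 = 3 + (Z*√3)/7 = 3 + Z*√3/7)
M(-12)/(-25165) - 19206/6294 = (3 + (⅐)*(-12)*√3)/(-25165) - 19206/6294 = (3 - 12*√3/7)*(-1/25165) - 19206*1/6294 = (-3/25165 + 12*√3/176155) - 3201/1049 = -80556312/26398085 + 12*√3/176155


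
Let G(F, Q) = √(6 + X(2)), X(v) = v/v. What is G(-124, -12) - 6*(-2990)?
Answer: 17940 + √7 ≈ 17943.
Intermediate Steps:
X(v) = 1
G(F, Q) = √7 (G(F, Q) = √(6 + 1) = √7)
G(-124, -12) - 6*(-2990) = √7 - 6*(-2990) = √7 + 17940 = 17940 + √7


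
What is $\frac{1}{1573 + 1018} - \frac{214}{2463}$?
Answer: $- \frac{552011}{6381633} \approx -0.0865$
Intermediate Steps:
$\frac{1}{1573 + 1018} - \frac{214}{2463} = \frac{1}{2591} - 214 \cdot \frac{1}{2463} = \frac{1}{2591} - \frac{214}{2463} = - \frac{552011}{6381633}$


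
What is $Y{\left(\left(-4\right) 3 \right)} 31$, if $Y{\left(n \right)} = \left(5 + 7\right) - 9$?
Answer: $93$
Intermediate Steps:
$Y{\left(n \right)} = 3$ ($Y{\left(n \right)} = 12 - 9 = 3$)
$Y{\left(\left(-4\right) 3 \right)} 31 = 3 \cdot 31 = 93$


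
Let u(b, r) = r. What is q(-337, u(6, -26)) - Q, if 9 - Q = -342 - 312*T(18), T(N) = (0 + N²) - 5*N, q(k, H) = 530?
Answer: -72829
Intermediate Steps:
T(N) = N² - 5*N
Q = 73359 (Q = 9 - (-342 - 5616*(-5 + 18)) = 9 - (-342 - 5616*13) = 9 - (-342 - 312*234) = 9 - (-342 - 73008) = 9 - 1*(-73350) = 9 + 73350 = 73359)
q(-337, u(6, -26)) - Q = 530 - 1*73359 = 530 - 73359 = -72829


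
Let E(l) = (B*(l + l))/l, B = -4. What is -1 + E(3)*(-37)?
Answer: 295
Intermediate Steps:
E(l) = -8 (E(l) = (-4*(l + l))/l = (-8*l)/l = -8)
-1 + E(3)*(-37) = -1 - 8*(-37) = -1 + 296 = 295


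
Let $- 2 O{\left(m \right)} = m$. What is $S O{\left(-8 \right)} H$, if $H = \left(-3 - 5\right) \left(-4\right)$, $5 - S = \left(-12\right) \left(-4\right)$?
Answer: $-5504$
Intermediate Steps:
$S = -43$ ($S = 5 - \left(-12\right) \left(-4\right) = 5 - 48 = -43$)
$O{\left(m \right)} = - \frac{m}{2}$
$H = 32$ ($H = \left(-8\right) \left(-4\right) = 32$)
$S O{\left(-8 \right)} H = - 43 \left(\left(- \frac{1}{2}\right) \left(-8\right)\right) 32 = \left(-43\right) 4 \cdot 32 = \left(-172\right) 32 = -5504$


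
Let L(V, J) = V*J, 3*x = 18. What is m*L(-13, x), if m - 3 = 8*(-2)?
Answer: 1014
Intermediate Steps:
x = 6 (x = (⅓)*18 = 6)
L(V, J) = J*V
m = -13 (m = 3 + 8*(-2) = 3 - 16 = -13)
m*L(-13, x) = -78*(-13) = -13*(-78) = 1014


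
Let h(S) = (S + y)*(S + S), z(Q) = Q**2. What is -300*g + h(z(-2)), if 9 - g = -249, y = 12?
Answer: -77272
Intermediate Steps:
g = 258 (g = 9 - 1*(-249) = 9 + 249 = 258)
h(S) = 2*S*(12 + S) (h(S) = (S + 12)*(S + S) = (12 + S)*(2*S) = 2*S*(12 + S))
-300*g + h(z(-2)) = -300*258 + 2*(-2)**2*(12 + (-2)**2) = -77400 + 2*4*(12 + 4) = -77400 + 2*4*16 = -77400 + 128 = -77272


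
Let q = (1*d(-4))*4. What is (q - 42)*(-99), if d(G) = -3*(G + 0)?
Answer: -594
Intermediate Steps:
d(G) = -3*G
q = 48 (q = (1*(-3*(-4)))*4 = (1*12)*4 = 12*4 = 48)
(q - 42)*(-99) = (48 - 42)*(-99) = 6*(-99) = -594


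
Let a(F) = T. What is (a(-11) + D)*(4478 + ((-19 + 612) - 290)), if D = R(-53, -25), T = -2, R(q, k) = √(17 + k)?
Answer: -9562 + 9562*I*√2 ≈ -9562.0 + 13523.0*I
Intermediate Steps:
a(F) = -2
D = 2*I*√2 (D = √(17 - 25) = √(-8) = 2*I*√2 ≈ 2.8284*I)
(a(-11) + D)*(4478 + ((-19 + 612) - 290)) = (-2 + 2*I*√2)*(4478 + ((-19 + 612) - 290)) = (-2 + 2*I*√2)*(4478 + (593 - 290)) = (-2 + 2*I*√2)*(4478 + 303) = (-2 + 2*I*√2)*4781 = -9562 + 9562*I*√2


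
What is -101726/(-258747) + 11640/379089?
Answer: 4619446966/10898682387 ≈ 0.42385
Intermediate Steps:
-101726/(-258747) + 11640/379089 = -101726*(-1/258747) + 11640*(1/379089) = 101726/258747 + 3880/126363 = 4619446966/10898682387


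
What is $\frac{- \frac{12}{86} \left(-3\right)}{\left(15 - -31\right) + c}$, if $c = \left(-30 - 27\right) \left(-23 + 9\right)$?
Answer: $\frac{9}{18146} \approx 0.00049598$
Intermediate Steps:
$c = 798$ ($c = \left(-57\right) \left(-14\right) = 798$)
$\frac{- \frac{12}{86} \left(-3\right)}{\left(15 - -31\right) + c} = \frac{- \frac{12}{86} \left(-3\right)}{\left(15 - -31\right) + 798} = \frac{\left(-12\right) \frac{1}{86} \left(-3\right)}{\left(15 + 31\right) + 798} = \frac{\left(- \frac{6}{43}\right) \left(-3\right)}{46 + 798} = \frac{1}{844} \cdot \frac{18}{43} = \frac{9}{18146}$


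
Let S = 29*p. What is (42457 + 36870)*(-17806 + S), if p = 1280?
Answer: 1532121678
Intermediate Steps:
S = 37120 (S = 29*1280 = 37120)
(42457 + 36870)*(-17806 + S) = (42457 + 36870)*(-17806 + 37120) = 79327*19314 = 1532121678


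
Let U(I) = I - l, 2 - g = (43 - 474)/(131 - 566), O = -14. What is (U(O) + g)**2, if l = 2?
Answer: 42523441/189225 ≈ 224.72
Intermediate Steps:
g = 439/435 (g = 2 - (43 - 474)/(131 - 566) = 2 - (-431)/(-435) = 2 - (-431)*(-1)/435 = 2 - 1*431/435 = 2 - 431/435 = 439/435 ≈ 1.0092)
U(I) = -2 + I (U(I) = I - 1*2 = I - 2 = -2 + I)
(U(O) + g)**2 = ((-2 - 14) + 439/435)**2 = (-16 + 439/435)**2 = (-6521/435)**2 = 42523441/189225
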